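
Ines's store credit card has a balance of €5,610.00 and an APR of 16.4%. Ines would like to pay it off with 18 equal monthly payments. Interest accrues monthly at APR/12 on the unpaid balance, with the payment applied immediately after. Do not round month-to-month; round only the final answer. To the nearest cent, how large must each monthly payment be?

€353.69

Monthly rate r = 16.4%/12 = 1.36667% = 0.0136667.
Level-payment amortization: P = B₀·r / (1 − (1+r)^(−n)) = 5610.00·0.0136667 / (1 − 1.01367^(−18)).
Denominator 1 − (1+r)^(−18) = 0.216774133.
P = 76.67 / 0.216774133 ≈ 353.69.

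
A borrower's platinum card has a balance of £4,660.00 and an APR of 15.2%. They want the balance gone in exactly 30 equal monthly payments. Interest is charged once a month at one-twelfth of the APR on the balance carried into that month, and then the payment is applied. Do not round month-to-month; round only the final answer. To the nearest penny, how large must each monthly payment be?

£187.68

Monthly rate r = 15.2%/12 = 1.26667% = 0.0126667.
Level-payment amortization: P = B₀·r / (1 − (1+r)^(−n)) = 4660.00·0.0126667 / (1 − 1.01267^(−30)).
Denominator 1 − (1+r)^(−30) = 0.314504583.
P = 59.0267 / 0.314504583 ≈ 187.68.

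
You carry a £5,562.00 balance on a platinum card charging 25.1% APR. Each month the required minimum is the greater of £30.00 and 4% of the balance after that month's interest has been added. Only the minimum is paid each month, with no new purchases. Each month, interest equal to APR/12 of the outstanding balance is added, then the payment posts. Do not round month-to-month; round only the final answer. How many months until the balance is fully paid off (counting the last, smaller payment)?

Monthly rate r = 25.1%/12 = 2.09167% = 0.0209167.
While 4% of the post-interest balance exceeds £30.00, each month B ← (B·(1+r))·(1 − 0.04), i.e. B shrinks by the factor (1+r)·0.96 = 0.98008.
This holds for months 1–101. Entering month 102 the balance is £728.86; 4% of the post-interest balance is now below £30.00, so the flat £30.00 minimum applies from here.
From month 102 a fixed £30.00 at rate r clears £728.86 in 35 more payments. Total: 101 + 35 = 136 months.

136 months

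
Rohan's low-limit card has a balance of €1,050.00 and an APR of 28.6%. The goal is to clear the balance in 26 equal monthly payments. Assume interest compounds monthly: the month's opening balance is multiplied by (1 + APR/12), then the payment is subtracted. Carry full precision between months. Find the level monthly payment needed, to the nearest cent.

€54.65

Monthly rate r = 28.6%/12 = 2.38333% = 0.0238333.
Level-payment amortization: P = B₀·r / (1 − (1+r)^(−n)) = 1050.00·0.0238333 / (1 − 1.02383^(−26)).
Denominator 1 − (1+r)^(−26) = 0.457950296.
P = 25.025 / 0.457950296 ≈ 54.65.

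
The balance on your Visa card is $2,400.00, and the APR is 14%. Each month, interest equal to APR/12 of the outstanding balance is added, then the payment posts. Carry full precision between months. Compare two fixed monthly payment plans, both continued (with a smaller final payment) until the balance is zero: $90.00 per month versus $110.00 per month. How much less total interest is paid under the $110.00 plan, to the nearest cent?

Monthly rate r = 14%/12 = 1.16667% = 0.0116667.
At $90.00/mo: n = ⌈−ln(1 − rB₀/P)/ln(1+r)⌉ = 33 payments (last $11.72); total interest = total paid − $2,400.00 = $491.72.
At $110.00/mo: 26 payments (last $36.01); total interest $386.01.
Interest saved = $491.72 − $386.01 = $105.71.

$105.71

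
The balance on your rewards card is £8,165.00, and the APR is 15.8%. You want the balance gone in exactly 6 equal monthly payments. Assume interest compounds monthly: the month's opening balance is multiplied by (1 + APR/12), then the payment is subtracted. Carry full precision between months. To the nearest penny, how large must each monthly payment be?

Monthly rate r = 15.8%/12 = 1.31667% = 0.0131667.
Level-payment amortization: P = B₀·r / (1 − (1+r)^(−n)) = 8165.00·0.0131667 / (1 − 1.01317^(−6)).
Denominator 1 − (1+r)^(−6) = 0.0754835521.
P = 107.506 / 0.0754835521 ≈ 1424.23.

£1,424.23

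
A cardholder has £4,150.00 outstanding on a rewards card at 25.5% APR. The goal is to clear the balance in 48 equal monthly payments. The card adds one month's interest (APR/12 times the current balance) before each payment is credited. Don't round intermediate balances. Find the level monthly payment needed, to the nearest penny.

Monthly rate r = 25.5%/12 = 2.125% = 0.02125.
Level-payment amortization: P = B₀·r / (1 − (1+r)^(−n)) = 4150.00·0.02125 / (1 − 1.02125^(−48)).
Denominator 1 − (1+r)^(−48) = 0.635530944.
P = 88.1875 / 0.635530944 ≈ 138.76.

£138.76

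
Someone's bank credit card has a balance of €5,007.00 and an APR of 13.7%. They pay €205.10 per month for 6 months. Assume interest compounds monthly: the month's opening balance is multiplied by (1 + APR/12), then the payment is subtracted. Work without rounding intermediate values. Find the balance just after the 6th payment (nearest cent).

€4,093.66

Monthly rate r = 13.7%/12 = 1.14167% = 0.0114167.
Each month: B ← B·(1+r) − €205.10.
Month 1: interest €57.16; balance after payment €4,859.06.
Month 2: interest €55.47; balance after payment €4,709.44.
Month 3: interest €53.77; balance after payment €4,558.10.
Month 4: interest €52.04; balance after payment €4,405.04.
Month 5: interest €50.29; balance after payment €4,250.23.
Month 6: interest €48.52; balance after payment €4,093.66.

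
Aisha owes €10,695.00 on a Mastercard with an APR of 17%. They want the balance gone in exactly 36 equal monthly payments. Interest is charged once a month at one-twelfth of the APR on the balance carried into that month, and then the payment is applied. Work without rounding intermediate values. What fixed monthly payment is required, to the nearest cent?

€381.31

Monthly rate r = 17%/12 = 1.41667% = 0.0141667.
Level-payment amortization: P = B₀·r / (1 − (1+r)^(−n)) = 10695.00·0.0141667 / (1 − 1.01417^(−36)).
Denominator 1 − (1+r)^(−36) = 0.397351553.
P = 151.512 / 0.397351553 ≈ 381.31.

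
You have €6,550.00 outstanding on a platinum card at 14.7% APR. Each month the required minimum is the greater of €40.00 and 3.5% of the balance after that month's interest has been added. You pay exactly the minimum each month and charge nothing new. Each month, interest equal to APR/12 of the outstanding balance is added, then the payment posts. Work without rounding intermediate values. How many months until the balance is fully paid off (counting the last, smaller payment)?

Monthly rate r = 14.7%/12 = 1.225% = 0.01225.
While 3.5% of the post-interest balance exceeds €40.00, each month B ← (B·(1+r))·(1 − 0.035), i.e. B shrinks by the factor (1+r)·0.965 = 0.97682.
This holds for months 1–75. Entering month 76 the balance is €1,128.17; 3.5% of the post-interest balance is now below €40.00, so the flat €40.00 minimum applies from here.
From month 76 a fixed €40.00 at rate r clears €1,128.17 in 35 more payments. Total: 75 + 35 = 110 months.

110 months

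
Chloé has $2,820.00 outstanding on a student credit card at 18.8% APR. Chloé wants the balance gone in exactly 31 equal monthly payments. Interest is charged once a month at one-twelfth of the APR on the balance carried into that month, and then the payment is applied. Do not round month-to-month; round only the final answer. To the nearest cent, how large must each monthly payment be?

$115.54

Monthly rate r = 18.8%/12 = 1.56667% = 0.0156667.
Level-payment amortization: P = B₀·r / (1 − (1+r)^(−n)) = 2820.00·0.0156667 / (1 − 1.01567^(−31)).
Denominator 1 − (1+r)^(−31) = 0.382392139.
P = 44.18 / 0.382392139 ≈ 115.54.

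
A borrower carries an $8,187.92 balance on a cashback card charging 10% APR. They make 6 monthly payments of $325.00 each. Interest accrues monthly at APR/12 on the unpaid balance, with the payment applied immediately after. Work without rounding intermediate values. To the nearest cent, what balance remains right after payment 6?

$6,614.86

Monthly rate r = 10%/12 = 0.833333% = 0.00833333.
Each month: B ← B·(1+r) − $325.00.
Month 1: interest $68.23; balance after payment $7,931.15.
Month 2: interest $66.09; balance after payment $7,672.25.
Month 3: interest $63.94; balance after payment $7,411.18.
Month 4: interest $61.76; balance after payment $7,147.94.
Month 5: interest $59.57; balance after payment $6,882.51.
Month 6: interest $57.35; balance after payment $6,614.86.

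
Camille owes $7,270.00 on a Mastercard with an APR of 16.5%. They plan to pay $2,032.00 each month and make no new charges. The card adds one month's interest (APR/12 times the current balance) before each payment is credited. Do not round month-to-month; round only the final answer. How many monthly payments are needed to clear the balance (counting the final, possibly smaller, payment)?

4 payments

Monthly rate r = 16.5%/12 = 1.375% = 0.01375.
Recurrence: B ← B·(1+r) − $2,032.00.
Month 1: interest $99.96; balance after payment $5,337.96.
Month 2: interest $73.40; balance after payment $3,379.36.
Month 3: interest $46.47; balance after payment $1,393.83.
Month 4: interest $19.17; balance after payment $0.00.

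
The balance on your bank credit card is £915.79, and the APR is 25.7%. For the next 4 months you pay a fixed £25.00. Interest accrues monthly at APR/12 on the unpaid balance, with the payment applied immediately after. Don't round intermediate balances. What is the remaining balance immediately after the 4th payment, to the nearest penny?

£893.54

Monthly rate r = 25.7%/12 = 2.14167% = 0.0214167.
Each month: B ← B·(1+r) − £25.00.
Month 1: interest £19.61; balance after payment £910.40.
Month 2: interest £19.50; balance after payment £904.90.
Month 3: interest £19.38; balance after payment £899.28.
Month 4: interest £19.26; balance after payment £893.54.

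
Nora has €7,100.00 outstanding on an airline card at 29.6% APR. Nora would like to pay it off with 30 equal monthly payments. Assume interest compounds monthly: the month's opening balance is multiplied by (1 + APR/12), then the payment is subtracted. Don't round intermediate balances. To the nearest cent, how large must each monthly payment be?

€337.72

Monthly rate r = 29.6%/12 = 2.46667% = 0.0246667.
Level-payment amortization: P = B₀·r / (1 − (1+r)^(−n)) = 7100.00·0.0246667 / (1 − 1.02467^(−30)).
Denominator 1 − (1+r)^(−30) = 0.51858264.
P = 175.133 / 0.51858264 ≈ 337.72.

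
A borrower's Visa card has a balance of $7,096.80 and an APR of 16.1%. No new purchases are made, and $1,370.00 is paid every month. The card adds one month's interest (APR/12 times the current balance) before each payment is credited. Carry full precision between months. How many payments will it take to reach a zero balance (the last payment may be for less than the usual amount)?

6 months

Monthly rate r = 16.1%/12 = 1.34167% = 0.0134167.
Recurrence: B ← B·(1+r) − $1,370.00.
Month 1: interest $95.22; balance after payment $5,822.02.
Month 2: interest $78.11; balance after payment $4,530.13.
Month 3: interest $60.78; balance after payment $3,220.91.
Month 4: interest $43.21; balance after payment $1,894.12.
Month 5: interest $25.41; balance after payment $549.53.
Month 6: interest $7.37; balance after payment $0.00.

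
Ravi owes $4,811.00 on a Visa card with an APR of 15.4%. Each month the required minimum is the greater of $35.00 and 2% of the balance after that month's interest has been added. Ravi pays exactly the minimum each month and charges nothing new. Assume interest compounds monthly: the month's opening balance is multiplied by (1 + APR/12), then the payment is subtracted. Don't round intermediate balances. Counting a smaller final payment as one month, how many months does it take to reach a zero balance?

217 months

Monthly rate r = 15.4%/12 = 1.28333% = 0.0128333.
While 2% of the post-interest balance exceeds $35.00, each month B ← (B·(1+r))·(1 − 0.02), i.e. B shrinks by the factor (1+r)·0.98 = 0.99258.
This holds for months 1–138. Entering month 139 the balance is $1,720.58; 2% of the post-interest balance is now below $35.00, so the flat $35.00 minimum applies from here.
From month 139 a fixed $35.00 at rate r clears $1,720.58 in 79 more payments. Total: 138 + 79 = 217 months.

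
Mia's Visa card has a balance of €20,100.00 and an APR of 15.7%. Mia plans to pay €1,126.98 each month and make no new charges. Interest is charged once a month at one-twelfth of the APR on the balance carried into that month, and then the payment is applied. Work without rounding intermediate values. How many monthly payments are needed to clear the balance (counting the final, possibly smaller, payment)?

Monthly rate r = 15.7%/12 = 1.30833% = 0.0130833.
Recurrence: B ← B·(1+r) − €1,126.98.
Month 1: interest €262.97; balance after payment €19,235.99.
Month 2: interest €251.67; balance after payment €18,360.69.
Closed form: n = −ln(1 − rB₀/P)/ln(1+r) = −ln(0.76666)/ln(1.01308) ≈ 20.442, so the balance reaches zero during payment 21.

21 payments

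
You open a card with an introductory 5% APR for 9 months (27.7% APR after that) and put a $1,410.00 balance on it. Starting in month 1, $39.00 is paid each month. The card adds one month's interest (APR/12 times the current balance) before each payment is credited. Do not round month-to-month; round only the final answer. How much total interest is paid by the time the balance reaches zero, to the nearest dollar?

Promo months 1–9 at r₀ = 5%/12 = 0.00416667; months 10+ at r₁ = 27.7%/12 = 0.0230833.
After month 9: iterate B ← B·(1+r₀) − $39.00 for 9 months → $1,106.86.
Then at r₁ with $39.00/mo: n₂ = −ln(1 − r₁·B/P)/ln(1+r₁) ≈ 46.65 → 47 more payments.
Total paid = 55·$39.00 + $25.42 = $2,170.42; interest = $2,170.42 − $1,410.00 = $760.42.

$760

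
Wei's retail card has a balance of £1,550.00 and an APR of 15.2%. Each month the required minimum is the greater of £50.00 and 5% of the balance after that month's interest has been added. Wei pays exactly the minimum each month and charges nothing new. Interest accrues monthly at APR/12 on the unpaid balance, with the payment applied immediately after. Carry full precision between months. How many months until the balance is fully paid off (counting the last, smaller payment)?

35 months

Monthly rate r = 15.2%/12 = 1.26667% = 0.0126667.
While 5% of the post-interest balance exceeds £50.00, each month B ← (B·(1+r))·(1 − 0.05), i.e. B shrinks by the factor (1+r)·0.95 = 0.96203.
This holds for months 1–12. Entering month 13 the balance is £974.12; 5% of the post-interest balance is now below £50.00, so the flat £50.00 minimum applies from here.
From month 13 a fixed £50.00 at rate r clears £974.12 in 23 more payments. Total: 12 + 23 = 35 months.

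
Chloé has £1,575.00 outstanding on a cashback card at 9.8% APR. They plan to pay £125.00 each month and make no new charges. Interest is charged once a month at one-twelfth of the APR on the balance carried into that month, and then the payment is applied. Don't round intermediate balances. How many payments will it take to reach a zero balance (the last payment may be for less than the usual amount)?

Monthly rate r = 9.8%/12 = 0.816667% = 0.00816667.
Recurrence: B ← B·(1+r) − £125.00.
Month 1: interest £12.86; balance after payment £1,462.86.
Month 2: interest £11.95; balance after payment £1,349.81.
Closed form: n = −ln(1 − rB₀/P)/ln(1+r) = −ln(0.8971)/ln(1.00817) ≈ 13.351, so the balance reaches zero during payment 14.

14 payments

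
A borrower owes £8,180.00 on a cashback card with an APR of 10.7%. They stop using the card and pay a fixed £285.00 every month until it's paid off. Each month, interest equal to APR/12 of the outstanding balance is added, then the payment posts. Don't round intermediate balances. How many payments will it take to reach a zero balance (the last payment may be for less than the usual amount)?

Monthly rate r = 10.7%/12 = 0.891667% = 0.00891667.
Recurrence: B ← B·(1+r) − £285.00.
Month 1: interest £72.94; balance after payment £7,967.94.
Month 2: interest £71.05; balance after payment £7,753.99.
Closed form: n = −ln(1 − rB₀/P)/ln(1+r) = −ln(0.74408)/ln(1.00892) ≈ 33.300, so the balance reaches zero during payment 34.

34 payments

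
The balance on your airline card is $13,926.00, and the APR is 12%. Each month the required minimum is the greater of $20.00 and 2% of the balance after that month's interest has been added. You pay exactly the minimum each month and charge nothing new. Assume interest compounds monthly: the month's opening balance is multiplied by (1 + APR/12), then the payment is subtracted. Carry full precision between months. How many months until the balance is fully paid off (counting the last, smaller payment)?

327 months

Monthly rate r = 12%/12 = 1% = 0.01.
While 2% of the post-interest balance exceeds $20.00, each month B ← (B·(1+r))·(1 − 0.02), i.e. B shrinks by the factor (1+r)·0.98 = 0.9898.
This holds for months 1–258. Entering month 259 the balance is $988.71; 2% of the post-interest balance is now below $20.00, so the flat $20.00 minimum applies from here.
From month 259 a fixed $20.00 at rate r clears $988.71 in 69 more payments. Total: 258 + 69 = 327 months.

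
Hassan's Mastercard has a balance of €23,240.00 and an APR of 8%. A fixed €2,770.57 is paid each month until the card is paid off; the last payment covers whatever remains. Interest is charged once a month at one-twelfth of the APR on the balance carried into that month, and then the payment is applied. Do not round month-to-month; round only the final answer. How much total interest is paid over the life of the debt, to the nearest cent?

Monthly rate r = 8%/12 = 0.666667% = 0.00666667.
Payoff takes n = ⌈−ln(1 − rB₀/P)/ln(1+r)⌉ = ⌈8.661⌉ = 9 payments; the last is €1,832.22.
Total paid = 8·€2,770.57 + €1,832.22 = €23,996.78.
Total interest = total paid − principal = €23,996.78 − €23,240.00 = €756.78.

€756.78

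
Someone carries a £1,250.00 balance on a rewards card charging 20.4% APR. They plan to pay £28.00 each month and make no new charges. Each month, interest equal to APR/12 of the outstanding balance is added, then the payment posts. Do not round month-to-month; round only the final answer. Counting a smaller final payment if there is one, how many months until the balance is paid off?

Monthly rate r = 20.4%/12 = 1.7% = 0.017.
Recurrence: B ← B·(1+r) − £28.00.
Month 1: interest £21.25; balance after payment £1,243.25.
Month 2: interest £21.14; balance after payment £1,236.39.
Closed form: n = −ln(1 − rB₀/P)/ln(1+r) = −ln(0.24107)/ln(1.017) ≈ 84.395, so the balance reaches zero during payment 85.

85 months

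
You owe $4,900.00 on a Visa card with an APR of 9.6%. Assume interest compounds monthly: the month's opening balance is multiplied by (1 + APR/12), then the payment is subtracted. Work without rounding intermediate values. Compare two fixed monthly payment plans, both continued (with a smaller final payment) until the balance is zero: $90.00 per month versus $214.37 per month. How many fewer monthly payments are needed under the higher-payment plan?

Monthly rate r = 9.6%/12 = 0.8% = 0.008.
At $90.00/mo: n = ⌈−ln(1 − rB₀/P)/ln(1+r)⌉ = 72 payments (last $69.79); total interest = total paid − $4,900.00 = $1,559.79.
At $214.37/mo: 26 payments (last $73.97); total interest $533.22.
Payments saved = 72 − 26 = 46.

46 fewer payments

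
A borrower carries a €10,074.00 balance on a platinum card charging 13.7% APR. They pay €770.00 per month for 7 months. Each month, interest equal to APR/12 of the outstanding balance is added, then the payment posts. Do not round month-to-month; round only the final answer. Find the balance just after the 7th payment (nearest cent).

Monthly rate r = 13.7%/12 = 1.14167% = 0.0114167.
Each month: B ← B·(1+r) − €770.00.
Month 1: interest €115.01; balance after payment €9,419.01.
Month 2: interest €107.53; balance after payment €8,756.55.
Month 3: interest €99.97; balance after payment €8,086.52.
Month 4: interest €92.32; balance after payment €7,408.84.
Month 5: interest €84.58; balance after payment €6,723.42.
Month 6: interest €76.76; balance after payment €6,030.18.
Month 7: interest €68.84; balance after payment €5,329.02.

€5,329.02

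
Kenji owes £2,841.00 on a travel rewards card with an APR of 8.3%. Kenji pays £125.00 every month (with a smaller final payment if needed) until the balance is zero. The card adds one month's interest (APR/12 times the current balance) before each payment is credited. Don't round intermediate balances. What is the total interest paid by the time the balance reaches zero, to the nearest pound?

Monthly rate r = 8.3%/12 = 0.691667% = 0.00691667.
Payoff takes n = ⌈−ln(1 − rB₀/P)/ln(1+r)⌉ = ⌈24.812⌉ = 25 payments; the last is £101.61.
Total paid = 24·£125.00 + £101.61 = £3,101.61.
Total interest = total paid − principal = £3,101.61 − £2,841.00 = £260.61.

£261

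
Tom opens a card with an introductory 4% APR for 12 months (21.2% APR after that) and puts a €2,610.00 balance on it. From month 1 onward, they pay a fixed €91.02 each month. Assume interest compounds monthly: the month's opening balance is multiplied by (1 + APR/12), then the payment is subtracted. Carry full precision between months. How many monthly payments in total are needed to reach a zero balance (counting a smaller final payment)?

34 months

Promo months 1–12 at r₀ = 4%/12 = 0.00333333; months 13+ at r₁ = 21.2%/12 = 0.0176667.
After month 12: iterate B ← B·(1+r₀) − €91.02 for 12 months → €1,603.85.
Then at r₁ with €91.02/mo: n₂ = −ln(1 − r₁·B/P)/ln(1+r₁) ≈ 21.30 → 22 more payments.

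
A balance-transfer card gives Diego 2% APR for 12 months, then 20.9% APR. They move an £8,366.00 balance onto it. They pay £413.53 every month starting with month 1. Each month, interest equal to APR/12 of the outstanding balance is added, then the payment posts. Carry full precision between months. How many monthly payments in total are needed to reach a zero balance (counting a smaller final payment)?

Promo months 1–12 at r₀ = 2%/12 = 0.00166667; months 13+ at r₁ = 20.9%/12 = 0.0174167.
After month 12: iterate B ← B·(1+r₀) − £413.53 for 12 months → £3,526.76.
Then at r₁ with £413.53/mo: n₂ = −ln(1 − r₁·B/P)/ln(1+r₁) ≈ 9.31 → 10 more payments.

22 payments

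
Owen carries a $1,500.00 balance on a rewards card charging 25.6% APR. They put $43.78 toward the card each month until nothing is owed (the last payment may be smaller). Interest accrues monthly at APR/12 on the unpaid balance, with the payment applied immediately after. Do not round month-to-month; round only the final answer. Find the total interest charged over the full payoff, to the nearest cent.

Monthly rate r = 25.6%/12 = 2.13333% = 0.0213333.
Payoff takes n = ⌈−ln(1 − rB₀/P)/ln(1+r)⌉ = ⌈62.190⌉ = 63 payments; the last is $8.41.
Total paid = 62·$43.78 + $8.41 = $2,722.77.
Total interest = total paid − principal = $2,722.77 − $1,500.00 = $1,222.77.

$1,222.77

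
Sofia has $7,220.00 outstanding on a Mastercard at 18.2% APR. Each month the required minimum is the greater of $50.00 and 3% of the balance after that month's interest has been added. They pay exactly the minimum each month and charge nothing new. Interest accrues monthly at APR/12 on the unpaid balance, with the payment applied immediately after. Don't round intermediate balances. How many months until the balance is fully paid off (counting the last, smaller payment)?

Monthly rate r = 18.2%/12 = 1.51667% = 0.0151667.
While 3% of the post-interest balance exceeds $50.00, each month B ← (B·(1+r))·(1 − 0.03), i.e. B shrinks by the factor (1+r)·0.97 = 0.98471.
This holds for months 1–97. Entering month 98 the balance is $1,620.01; 3% of the post-interest balance is now below $50.00, so the flat $50.00 minimum applies from here.
From month 98 a fixed $50.00 at rate r clears $1,620.01 in 45 more payments. Total: 97 + 45 = 142 months.

142 months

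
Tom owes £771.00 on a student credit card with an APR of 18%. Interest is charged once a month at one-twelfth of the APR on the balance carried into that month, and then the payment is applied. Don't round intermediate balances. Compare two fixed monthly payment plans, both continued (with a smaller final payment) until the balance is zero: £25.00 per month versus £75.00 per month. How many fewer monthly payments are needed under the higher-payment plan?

Monthly rate r = 18%/12 = 1.5% = 0.015.
At £25.00/mo: n = ⌈−ln(1 − rB₀/P)/ln(1+r)⌉ = 42 payments (last £17.80); total interest = total paid − £771.00 = £271.80.
At £75.00/mo: 12 payments (last £18.73); total interest £72.73.
Payments saved = 42 − 12 = 30.

30 fewer payments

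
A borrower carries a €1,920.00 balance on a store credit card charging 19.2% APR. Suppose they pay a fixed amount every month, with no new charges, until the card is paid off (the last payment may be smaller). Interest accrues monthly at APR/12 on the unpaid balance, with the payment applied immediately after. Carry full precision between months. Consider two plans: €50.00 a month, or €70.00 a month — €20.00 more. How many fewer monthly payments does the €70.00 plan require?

24 fewer payments

Monthly rate r = 19.2%/12 = 1.6% = 0.016.
At €50.00/mo: n = ⌈−ln(1 − rB₀/P)/ln(1+r)⌉ = 61 payments (last €1.76); total interest = total paid − €1,920.00 = €1,081.76.
At €70.00/mo: 37 payments (last €28.09); total interest €628.09.
Payments saved = 61 − 37 = 24.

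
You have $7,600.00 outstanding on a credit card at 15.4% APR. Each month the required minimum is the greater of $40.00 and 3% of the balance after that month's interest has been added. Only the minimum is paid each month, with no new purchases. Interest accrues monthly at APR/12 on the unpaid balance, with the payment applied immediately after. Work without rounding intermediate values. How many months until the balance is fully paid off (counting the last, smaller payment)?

143 months

Monthly rate r = 15.4%/12 = 1.28333% = 0.0128333.
While 3% of the post-interest balance exceeds $40.00, each month B ← (B·(1+r))·(1 − 0.03), i.e. B shrinks by the factor (1+r)·0.97 = 0.98245.
This holds for months 1–100. Entering month 101 the balance is $1,293.56; 3% of the post-interest balance is now below $40.00, so the flat $40.00 minimum applies from here.
From month 101 a fixed $40.00 at rate r clears $1,293.56 in 43 more payments. Total: 100 + 43 = 143 months.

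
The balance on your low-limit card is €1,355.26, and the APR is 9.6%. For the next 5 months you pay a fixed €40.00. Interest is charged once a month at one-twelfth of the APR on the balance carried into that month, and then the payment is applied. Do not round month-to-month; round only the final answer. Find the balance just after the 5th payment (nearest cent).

Monthly rate r = 9.6%/12 = 0.8% = 0.008.
Each month: B ← B·(1+r) − €40.00.
Month 1: interest €10.84; balance after payment €1,326.10.
Month 2: interest €10.61; balance after payment €1,296.71.
Month 3: interest €10.37; balance after payment €1,267.08.
Month 4: interest €10.14; balance after payment €1,237.22.
Month 5: interest €9.90; balance after payment €1,207.12.

€1,207.12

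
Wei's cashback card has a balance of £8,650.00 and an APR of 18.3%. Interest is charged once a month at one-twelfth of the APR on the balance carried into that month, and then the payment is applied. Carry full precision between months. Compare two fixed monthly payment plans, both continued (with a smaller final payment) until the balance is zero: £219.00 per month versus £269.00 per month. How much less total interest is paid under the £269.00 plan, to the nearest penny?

£1,362.15

Monthly rate r = 18.3%/12 = 1.525% = 0.01525.
At £219.00/mo: n = ⌈−ln(1 − rB₀/P)/ln(1+r)⌉ = 61 payments (last £203.63); total interest = total paid − £8,650.00 = £4,693.63.
At £269.00/mo: 45 payments (last £145.48); total interest £3,331.48.
Interest saved = £4,693.63 − £3,331.48 = £1,362.15.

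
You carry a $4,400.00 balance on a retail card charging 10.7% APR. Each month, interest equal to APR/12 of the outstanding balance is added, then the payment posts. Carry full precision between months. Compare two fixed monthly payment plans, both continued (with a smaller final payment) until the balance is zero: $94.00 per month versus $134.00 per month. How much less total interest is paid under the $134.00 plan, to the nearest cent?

Monthly rate r = 10.7%/12 = 0.891667% = 0.00891667.
At $94.00/mo: n = ⌈−ln(1 − rB₀/P)/ln(1+r)⌉ = 61 payments (last $80.36); total interest = total paid − $4,400.00 = $1,320.36.
At $134.00/mo: 40 payments (last $3.23); total interest $829.23.
Interest saved = $1,320.36 − $829.23 = $491.13.

$491.13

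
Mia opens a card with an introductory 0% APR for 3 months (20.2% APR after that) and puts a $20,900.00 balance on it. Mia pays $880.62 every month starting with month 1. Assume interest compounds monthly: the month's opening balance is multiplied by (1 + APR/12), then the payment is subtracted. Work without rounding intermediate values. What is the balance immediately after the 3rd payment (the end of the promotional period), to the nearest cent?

Promo months 1–3 at r₀ = 0%/12 = 0; months 4+ at r₁ = 20.2%/12 = 0.0168333.
After month 3 (no interest yet): B = $20,900.00 − 3·$880.62 = $18,258.14.

$18,258.14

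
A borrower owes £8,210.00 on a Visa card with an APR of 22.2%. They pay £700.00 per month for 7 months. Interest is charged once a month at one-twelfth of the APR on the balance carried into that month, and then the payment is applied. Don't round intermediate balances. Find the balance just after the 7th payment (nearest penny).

£4,153.56

Monthly rate r = 22.2%/12 = 1.85% = 0.0185.
Each month: B ← B·(1+r) − £700.00.
Month 1: interest £151.88; balance after payment £7,661.89.
Month 2: interest £141.74; balance after payment £7,103.63.
Month 3: interest £131.42; balance after payment £6,535.05.
Month 4: interest £120.90; balance after payment £5,955.95.
Month 5: interest £110.18; balance after payment £5,366.13.
Month 6: interest £99.27; balance after payment £4,765.40.
Month 7: interest £88.16; balance after payment £4,153.56.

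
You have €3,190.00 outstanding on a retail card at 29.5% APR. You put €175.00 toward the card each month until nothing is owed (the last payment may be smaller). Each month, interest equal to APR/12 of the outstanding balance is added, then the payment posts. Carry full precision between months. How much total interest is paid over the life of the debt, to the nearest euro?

Monthly rate r = 29.5%/12 = 2.45833% = 0.0245833.
Payoff takes n = ⌈−ln(1 − rB₀/P)/ln(1+r)⌉ = ⌈24.476⌉ = 25 payments; the last is €83.82.
Total paid = 24·€175.00 + €83.82 = €4,283.82.
Total interest = total paid − principal = €4,283.82 − €3,190.00 = €1,093.82.

€1,094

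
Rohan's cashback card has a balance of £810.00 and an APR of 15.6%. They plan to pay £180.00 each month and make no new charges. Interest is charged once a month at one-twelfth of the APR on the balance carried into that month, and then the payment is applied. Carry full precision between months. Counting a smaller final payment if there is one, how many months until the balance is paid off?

5 months

Monthly rate r = 15.6%/12 = 1.3% = 0.013.
Recurrence: B ← B·(1+r) − £180.00.
Month 1: interest £10.53; balance after payment £640.53.
Month 2: interest £8.33; balance after payment £468.86.
Month 3: interest £6.10; balance after payment £294.95.
Month 4: interest £3.83; balance after payment £118.79.
Month 5: interest £1.54; balance after payment £0.00.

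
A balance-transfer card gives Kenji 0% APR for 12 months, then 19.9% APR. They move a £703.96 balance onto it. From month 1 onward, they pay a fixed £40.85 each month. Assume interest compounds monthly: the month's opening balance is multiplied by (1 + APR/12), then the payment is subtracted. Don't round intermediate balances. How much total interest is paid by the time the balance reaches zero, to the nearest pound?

£12

Promo months 1–12 at r₀ = 0%/12 = 0; months 13+ at r₁ = 19.9%/12 = 0.0165833.
After month 12 (no interest yet): B = £703.96 − 12·£40.85 = £213.76.
Then at r₁ with £40.85/mo: n₂ = −ln(1 − r₁·B/P)/ln(1+r₁) ≈ 5.52 → 6 more payments.
Total paid = 17·£40.85 + £21.29 = £715.74; interest = £715.74 − £703.96 = £11.78.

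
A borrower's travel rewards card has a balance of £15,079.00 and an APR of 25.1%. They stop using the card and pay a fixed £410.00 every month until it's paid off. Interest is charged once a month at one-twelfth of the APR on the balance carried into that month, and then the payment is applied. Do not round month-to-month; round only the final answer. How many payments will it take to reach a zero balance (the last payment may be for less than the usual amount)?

71 payments

Monthly rate r = 25.1%/12 = 2.09167% = 0.0209167.
Recurrence: B ← B·(1+r) − £410.00.
Month 1: interest £315.40; balance after payment £14,984.40.
Month 2: interest £313.42; balance after payment £14,887.83.
Closed form: n = −ln(1 − rB₀/P)/ln(1+r) = −ln(0.23073)/ln(1.02092) ≈ 70.843, so the balance reaches zero during payment 71.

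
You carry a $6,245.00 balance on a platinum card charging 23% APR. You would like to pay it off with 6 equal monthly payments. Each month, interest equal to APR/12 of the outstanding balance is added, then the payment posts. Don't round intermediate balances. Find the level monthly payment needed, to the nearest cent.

Monthly rate r = 23%/12 = 1.91667% = 0.0191667.
Level-payment amortization: P = B₀·r / (1 − (1+r)^(−n)) = 6245.00·0.0191667 / (1 − 1.01917^(−6)).
Denominator 1 − (1+r)^(−6) = 0.107663343.
P = 119.696 / 0.107663343 ≈ 1111.76.

$1,111.76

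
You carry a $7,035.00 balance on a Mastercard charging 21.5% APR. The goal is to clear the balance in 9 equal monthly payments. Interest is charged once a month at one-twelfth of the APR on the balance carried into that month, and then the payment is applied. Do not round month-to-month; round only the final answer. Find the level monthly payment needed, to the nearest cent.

$853.35

Monthly rate r = 21.5%/12 = 1.79167% = 0.0179167.
Level-payment amortization: P = B₀·r / (1 − (1+r)^(−n)) = 7035.00·0.0179167 / (1 − 1.01792^(−9)).
Denominator 1 − (1+r)^(−9) = 0.147704937.
P = 126.044 / 0.147704937 ≈ 853.35.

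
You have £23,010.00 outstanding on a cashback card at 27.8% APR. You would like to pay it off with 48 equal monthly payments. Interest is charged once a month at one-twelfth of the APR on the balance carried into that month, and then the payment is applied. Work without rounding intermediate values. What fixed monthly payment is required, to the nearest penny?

£799.32

Monthly rate r = 27.8%/12 = 2.31667% = 0.0231667.
Level-payment amortization: P = B₀·r / (1 − (1+r)^(−n)) = 23010.00·0.0231667 / (1 − 1.02317^(−48)).
Denominator 1 − (1+r)^(−48) = 0.66690078.
P = 533.065 / 0.66690078 ≈ 799.32.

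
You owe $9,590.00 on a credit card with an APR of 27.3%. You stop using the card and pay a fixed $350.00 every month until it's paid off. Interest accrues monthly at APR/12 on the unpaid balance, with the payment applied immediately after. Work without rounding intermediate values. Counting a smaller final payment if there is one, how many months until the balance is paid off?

44 months

Monthly rate r = 27.3%/12 = 2.275% = 0.02275.
Recurrence: B ← B·(1+r) − $350.00.
Month 1: interest $218.17; balance after payment $9,458.17.
Month 2: interest $215.17; balance after payment $9,323.35.
Closed form: n = −ln(1 − rB₀/P)/ln(1+r) = −ln(0.37665)/ln(1.02275) ≈ 43.407, so the balance reaches zero during payment 44.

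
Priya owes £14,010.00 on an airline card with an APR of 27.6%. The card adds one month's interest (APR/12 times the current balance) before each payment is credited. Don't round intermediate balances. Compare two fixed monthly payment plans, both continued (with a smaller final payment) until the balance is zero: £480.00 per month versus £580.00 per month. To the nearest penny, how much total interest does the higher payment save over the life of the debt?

Monthly rate r = 27.6%/12 = 2.3% = 0.023.
At £480.00/mo: n = ⌈−ln(1 − rB₀/P)/ln(1+r)⌉ = 49 payments (last £446.85); total interest = total paid − £14,010.00 = £9,476.85.
At £580.00/mo: 36 payments (last £386.06); total interest £6,676.06.
Interest saved = £9,476.85 − £6,676.06 = £2,800.79.

£2,800.79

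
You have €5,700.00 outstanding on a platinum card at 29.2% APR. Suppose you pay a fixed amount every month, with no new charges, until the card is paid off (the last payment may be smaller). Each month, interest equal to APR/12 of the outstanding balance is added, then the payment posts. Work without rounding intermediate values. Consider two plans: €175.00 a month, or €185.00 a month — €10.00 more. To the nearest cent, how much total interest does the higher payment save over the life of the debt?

€790.48

Monthly rate r = 29.2%/12 = 2.43333% = 0.0243333.
At €175.00/mo: n = ⌈−ln(1 − rB₀/P)/ln(1+r)⌉ = 66 payments (last €75.04); total interest = total paid − €5,700.00 = €5,750.04.
At €185.00/mo: 58 payments (last €114.56); total interest €4,959.56.
Interest saved = €5,750.04 − €4,959.56 = €790.48.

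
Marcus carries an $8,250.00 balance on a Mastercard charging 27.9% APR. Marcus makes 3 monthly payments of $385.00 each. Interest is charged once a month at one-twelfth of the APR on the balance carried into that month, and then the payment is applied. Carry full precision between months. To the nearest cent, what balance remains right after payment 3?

$7,656.86

Monthly rate r = 27.9%/12 = 2.325% = 0.02325.
Each month: B ← B·(1+r) − $385.00.
Month 1: interest $191.81; balance after payment $8,056.81.
Month 2: interest $187.32; balance after payment $7,859.13.
Month 3: interest $182.72; balance after payment $7,656.86.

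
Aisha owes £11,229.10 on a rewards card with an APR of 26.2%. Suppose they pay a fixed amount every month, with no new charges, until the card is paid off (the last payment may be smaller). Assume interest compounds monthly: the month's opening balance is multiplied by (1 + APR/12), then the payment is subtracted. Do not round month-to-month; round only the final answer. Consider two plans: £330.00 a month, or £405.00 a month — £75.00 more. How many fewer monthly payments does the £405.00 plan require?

19 fewer payments

Monthly rate r = 26.2%/12 = 2.18333% = 0.0218333.
At £330.00/mo: n = ⌈−ln(1 − rB₀/P)/ln(1+r)⌉ = 63 payments (last £295.63); total interest = total paid − £11,229.10 = £9,526.53.
At £405.00/mo: 44 payments (last £19.64); total interest £6,205.54.
Payments saved = 63 − 44 = 19.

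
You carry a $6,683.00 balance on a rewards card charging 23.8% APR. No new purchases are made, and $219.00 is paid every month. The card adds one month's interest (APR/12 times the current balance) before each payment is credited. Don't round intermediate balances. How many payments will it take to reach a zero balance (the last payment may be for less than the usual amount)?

Monthly rate r = 23.8%/12 = 1.98333% = 0.0198333.
Recurrence: B ← B·(1+r) − $219.00.
Month 1: interest $132.55; balance after payment $6,596.55.
Month 2: interest $130.83; balance after payment $6,508.38.
Closed form: n = −ln(1 − rB₀/P)/ln(1+r) = −ln(0.39477)/ln(1.01983) ≈ 47.327, so the balance reaches zero during payment 48.

48 months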